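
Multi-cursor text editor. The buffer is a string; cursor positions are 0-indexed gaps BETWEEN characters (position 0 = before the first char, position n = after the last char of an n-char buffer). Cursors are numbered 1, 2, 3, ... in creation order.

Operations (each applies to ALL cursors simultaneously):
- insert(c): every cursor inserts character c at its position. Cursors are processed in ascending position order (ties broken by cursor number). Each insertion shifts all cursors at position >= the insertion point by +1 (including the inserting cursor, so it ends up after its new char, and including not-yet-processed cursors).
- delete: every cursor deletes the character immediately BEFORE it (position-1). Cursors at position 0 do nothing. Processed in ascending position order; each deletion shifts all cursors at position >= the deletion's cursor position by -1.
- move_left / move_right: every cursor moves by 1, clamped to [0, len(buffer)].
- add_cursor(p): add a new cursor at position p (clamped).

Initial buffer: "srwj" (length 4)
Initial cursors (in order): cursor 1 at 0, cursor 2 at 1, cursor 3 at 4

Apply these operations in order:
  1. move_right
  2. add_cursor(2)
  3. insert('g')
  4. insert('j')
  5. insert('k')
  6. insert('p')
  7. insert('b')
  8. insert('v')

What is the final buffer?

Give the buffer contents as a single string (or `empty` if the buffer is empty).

After op 1 (move_right): buffer="srwj" (len 4), cursors c1@1 c2@2 c3@4, authorship ....
After op 2 (add_cursor(2)): buffer="srwj" (len 4), cursors c1@1 c2@2 c4@2 c3@4, authorship ....
After op 3 (insert('g')): buffer="sgrggwjg" (len 8), cursors c1@2 c2@5 c4@5 c3@8, authorship .1.24..3
After op 4 (insert('j')): buffer="sgjrggjjwjgj" (len 12), cursors c1@3 c2@8 c4@8 c3@12, authorship .11.2424..33
After op 5 (insert('k')): buffer="sgjkrggjjkkwjgjk" (len 16), cursors c1@4 c2@11 c4@11 c3@16, authorship .111.242424..333
After op 6 (insert('p')): buffer="sgjkprggjjkkppwjgjkp" (len 20), cursors c1@5 c2@14 c4@14 c3@20, authorship .1111.24242424..3333
After op 7 (insert('b')): buffer="sgjkpbrggjjkkppbbwjgjkpb" (len 24), cursors c1@6 c2@17 c4@17 c3@24, authorship .11111.2424242424..33333
After op 8 (insert('v')): buffer="sgjkpbvrggjjkkppbbvvwjgjkpbv" (len 28), cursors c1@7 c2@20 c4@20 c3@28, authorship .111111.242424242424..333333

Answer: sgjkpbvrggjjkkppbbvvwjgjkpbv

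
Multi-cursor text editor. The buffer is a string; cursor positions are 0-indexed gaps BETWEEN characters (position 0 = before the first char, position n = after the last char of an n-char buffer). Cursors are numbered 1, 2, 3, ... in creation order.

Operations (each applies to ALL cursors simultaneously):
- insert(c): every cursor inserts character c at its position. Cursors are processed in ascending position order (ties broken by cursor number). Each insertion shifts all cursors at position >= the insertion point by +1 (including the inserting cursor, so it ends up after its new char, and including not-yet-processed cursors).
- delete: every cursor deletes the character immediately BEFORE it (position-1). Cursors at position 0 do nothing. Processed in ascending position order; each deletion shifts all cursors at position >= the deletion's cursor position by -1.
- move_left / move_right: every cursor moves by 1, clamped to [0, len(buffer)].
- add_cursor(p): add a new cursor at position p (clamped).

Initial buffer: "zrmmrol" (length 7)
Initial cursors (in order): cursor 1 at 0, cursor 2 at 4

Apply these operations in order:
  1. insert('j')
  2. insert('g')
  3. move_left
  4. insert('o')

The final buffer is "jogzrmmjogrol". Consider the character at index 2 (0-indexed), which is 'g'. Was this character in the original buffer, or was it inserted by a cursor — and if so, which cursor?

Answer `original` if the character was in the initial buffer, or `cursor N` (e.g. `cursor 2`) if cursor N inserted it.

After op 1 (insert('j')): buffer="jzrmmjrol" (len 9), cursors c1@1 c2@6, authorship 1....2...
After op 2 (insert('g')): buffer="jgzrmmjgrol" (len 11), cursors c1@2 c2@8, authorship 11....22...
After op 3 (move_left): buffer="jgzrmmjgrol" (len 11), cursors c1@1 c2@7, authorship 11....22...
After op 4 (insert('o')): buffer="jogzrmmjogrol" (len 13), cursors c1@2 c2@9, authorship 111....222...
Authorship (.=original, N=cursor N): 1 1 1 . . . . 2 2 2 . . .
Index 2: author = 1

Answer: cursor 1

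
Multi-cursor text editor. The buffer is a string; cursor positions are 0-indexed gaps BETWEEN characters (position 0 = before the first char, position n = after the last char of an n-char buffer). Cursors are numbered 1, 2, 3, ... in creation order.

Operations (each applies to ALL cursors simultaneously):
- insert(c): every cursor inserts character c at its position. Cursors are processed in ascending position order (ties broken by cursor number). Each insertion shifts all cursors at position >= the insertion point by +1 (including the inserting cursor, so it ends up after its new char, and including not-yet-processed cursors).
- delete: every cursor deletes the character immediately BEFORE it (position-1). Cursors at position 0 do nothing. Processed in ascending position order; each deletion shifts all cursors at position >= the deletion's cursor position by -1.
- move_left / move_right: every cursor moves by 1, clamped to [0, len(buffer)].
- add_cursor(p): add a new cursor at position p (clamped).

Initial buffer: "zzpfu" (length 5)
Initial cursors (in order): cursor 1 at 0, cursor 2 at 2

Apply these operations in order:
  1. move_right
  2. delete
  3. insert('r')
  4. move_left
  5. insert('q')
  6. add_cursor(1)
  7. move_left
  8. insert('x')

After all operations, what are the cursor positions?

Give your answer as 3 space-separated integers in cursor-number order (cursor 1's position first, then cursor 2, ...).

Answer: 2 6 2

Derivation:
After op 1 (move_right): buffer="zzpfu" (len 5), cursors c1@1 c2@3, authorship .....
After op 2 (delete): buffer="zfu" (len 3), cursors c1@0 c2@1, authorship ...
After op 3 (insert('r')): buffer="rzrfu" (len 5), cursors c1@1 c2@3, authorship 1.2..
After op 4 (move_left): buffer="rzrfu" (len 5), cursors c1@0 c2@2, authorship 1.2..
After op 5 (insert('q')): buffer="qrzqrfu" (len 7), cursors c1@1 c2@4, authorship 11.22..
After op 6 (add_cursor(1)): buffer="qrzqrfu" (len 7), cursors c1@1 c3@1 c2@4, authorship 11.22..
After op 7 (move_left): buffer="qrzqrfu" (len 7), cursors c1@0 c3@0 c2@3, authorship 11.22..
After op 8 (insert('x')): buffer="xxqrzxqrfu" (len 10), cursors c1@2 c3@2 c2@6, authorship 1311.222..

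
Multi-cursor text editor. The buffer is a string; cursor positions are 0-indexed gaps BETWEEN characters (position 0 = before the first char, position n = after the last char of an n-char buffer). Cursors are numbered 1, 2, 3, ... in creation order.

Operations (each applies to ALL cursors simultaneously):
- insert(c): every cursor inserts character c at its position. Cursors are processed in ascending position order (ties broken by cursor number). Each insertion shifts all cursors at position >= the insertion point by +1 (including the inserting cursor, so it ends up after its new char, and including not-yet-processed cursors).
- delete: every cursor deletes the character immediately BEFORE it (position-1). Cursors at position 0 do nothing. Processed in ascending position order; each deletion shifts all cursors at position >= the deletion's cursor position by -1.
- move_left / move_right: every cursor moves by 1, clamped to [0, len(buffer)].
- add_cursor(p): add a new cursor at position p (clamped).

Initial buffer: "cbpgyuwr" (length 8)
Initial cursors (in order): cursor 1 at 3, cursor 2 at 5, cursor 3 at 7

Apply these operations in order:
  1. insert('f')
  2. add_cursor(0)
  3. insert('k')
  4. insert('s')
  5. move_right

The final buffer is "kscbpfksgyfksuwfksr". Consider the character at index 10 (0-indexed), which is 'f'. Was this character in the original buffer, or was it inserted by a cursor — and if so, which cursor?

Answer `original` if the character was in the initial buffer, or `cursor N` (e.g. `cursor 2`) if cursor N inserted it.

Answer: cursor 2

Derivation:
After op 1 (insert('f')): buffer="cbpfgyfuwfr" (len 11), cursors c1@4 c2@7 c3@10, authorship ...1..2..3.
After op 2 (add_cursor(0)): buffer="cbpfgyfuwfr" (len 11), cursors c4@0 c1@4 c2@7 c3@10, authorship ...1..2..3.
After op 3 (insert('k')): buffer="kcbpfkgyfkuwfkr" (len 15), cursors c4@1 c1@6 c2@10 c3@14, authorship 4...11..22..33.
After op 4 (insert('s')): buffer="kscbpfksgyfksuwfksr" (len 19), cursors c4@2 c1@8 c2@13 c3@18, authorship 44...111..222..333.
After op 5 (move_right): buffer="kscbpfksgyfksuwfksr" (len 19), cursors c4@3 c1@9 c2@14 c3@19, authorship 44...111..222..333.
Authorship (.=original, N=cursor N): 4 4 . . . 1 1 1 . . 2 2 2 . . 3 3 3 .
Index 10: author = 2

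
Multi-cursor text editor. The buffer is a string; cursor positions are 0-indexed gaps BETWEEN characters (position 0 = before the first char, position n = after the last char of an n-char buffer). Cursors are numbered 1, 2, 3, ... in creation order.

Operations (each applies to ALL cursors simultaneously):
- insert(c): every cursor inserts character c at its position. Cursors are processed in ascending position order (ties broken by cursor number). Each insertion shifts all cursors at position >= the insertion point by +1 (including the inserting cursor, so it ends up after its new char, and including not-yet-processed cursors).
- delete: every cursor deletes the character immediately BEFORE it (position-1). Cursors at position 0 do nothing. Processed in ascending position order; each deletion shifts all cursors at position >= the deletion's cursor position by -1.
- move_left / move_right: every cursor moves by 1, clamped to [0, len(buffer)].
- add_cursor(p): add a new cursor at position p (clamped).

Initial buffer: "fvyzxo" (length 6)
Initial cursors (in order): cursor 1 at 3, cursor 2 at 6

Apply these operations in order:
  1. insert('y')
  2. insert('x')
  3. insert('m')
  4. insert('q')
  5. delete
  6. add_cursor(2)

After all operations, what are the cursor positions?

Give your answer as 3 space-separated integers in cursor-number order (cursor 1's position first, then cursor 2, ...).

After op 1 (insert('y')): buffer="fvyyzxoy" (len 8), cursors c1@4 c2@8, authorship ...1...2
After op 2 (insert('x')): buffer="fvyyxzxoyx" (len 10), cursors c1@5 c2@10, authorship ...11...22
After op 3 (insert('m')): buffer="fvyyxmzxoyxm" (len 12), cursors c1@6 c2@12, authorship ...111...222
After op 4 (insert('q')): buffer="fvyyxmqzxoyxmq" (len 14), cursors c1@7 c2@14, authorship ...1111...2222
After op 5 (delete): buffer="fvyyxmzxoyxm" (len 12), cursors c1@6 c2@12, authorship ...111...222
After op 6 (add_cursor(2)): buffer="fvyyxmzxoyxm" (len 12), cursors c3@2 c1@6 c2@12, authorship ...111...222

Answer: 6 12 2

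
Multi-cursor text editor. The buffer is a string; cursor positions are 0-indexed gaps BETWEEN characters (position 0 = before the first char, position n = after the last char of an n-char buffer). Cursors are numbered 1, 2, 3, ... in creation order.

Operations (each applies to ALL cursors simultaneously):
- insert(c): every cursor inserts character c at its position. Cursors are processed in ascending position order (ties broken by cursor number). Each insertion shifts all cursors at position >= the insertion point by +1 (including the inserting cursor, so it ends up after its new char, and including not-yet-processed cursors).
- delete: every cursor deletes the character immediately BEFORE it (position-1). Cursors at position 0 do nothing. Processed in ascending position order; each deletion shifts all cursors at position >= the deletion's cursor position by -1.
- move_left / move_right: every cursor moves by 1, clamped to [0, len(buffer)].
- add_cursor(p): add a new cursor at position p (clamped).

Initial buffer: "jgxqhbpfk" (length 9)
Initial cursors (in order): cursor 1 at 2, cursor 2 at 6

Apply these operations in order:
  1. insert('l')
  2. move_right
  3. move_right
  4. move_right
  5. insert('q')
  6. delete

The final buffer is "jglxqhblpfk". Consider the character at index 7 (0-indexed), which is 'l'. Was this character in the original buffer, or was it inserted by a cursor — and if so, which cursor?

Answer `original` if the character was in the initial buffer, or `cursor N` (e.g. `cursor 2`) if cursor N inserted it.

After op 1 (insert('l')): buffer="jglxqhblpfk" (len 11), cursors c1@3 c2@8, authorship ..1....2...
After op 2 (move_right): buffer="jglxqhblpfk" (len 11), cursors c1@4 c2@9, authorship ..1....2...
After op 3 (move_right): buffer="jglxqhblpfk" (len 11), cursors c1@5 c2@10, authorship ..1....2...
After op 4 (move_right): buffer="jglxqhblpfk" (len 11), cursors c1@6 c2@11, authorship ..1....2...
After op 5 (insert('q')): buffer="jglxqhqblpfkq" (len 13), cursors c1@7 c2@13, authorship ..1...1.2...2
After op 6 (delete): buffer="jglxqhblpfk" (len 11), cursors c1@6 c2@11, authorship ..1....2...
Authorship (.=original, N=cursor N): . . 1 . . . . 2 . . .
Index 7: author = 2

Answer: cursor 2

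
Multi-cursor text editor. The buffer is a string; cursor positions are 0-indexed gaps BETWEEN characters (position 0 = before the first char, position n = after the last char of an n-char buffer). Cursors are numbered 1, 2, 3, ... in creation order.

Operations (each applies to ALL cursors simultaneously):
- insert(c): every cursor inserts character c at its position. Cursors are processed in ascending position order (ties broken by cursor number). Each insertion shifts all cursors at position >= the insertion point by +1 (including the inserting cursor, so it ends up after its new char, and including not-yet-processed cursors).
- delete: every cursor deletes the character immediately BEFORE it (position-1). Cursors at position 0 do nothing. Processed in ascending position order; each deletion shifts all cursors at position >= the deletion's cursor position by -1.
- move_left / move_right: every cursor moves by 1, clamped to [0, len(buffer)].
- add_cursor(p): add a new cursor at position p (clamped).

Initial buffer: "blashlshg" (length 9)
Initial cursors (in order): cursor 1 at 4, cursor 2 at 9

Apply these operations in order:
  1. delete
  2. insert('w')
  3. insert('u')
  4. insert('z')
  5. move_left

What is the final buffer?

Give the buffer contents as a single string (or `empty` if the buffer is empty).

After op 1 (delete): buffer="blahlsh" (len 7), cursors c1@3 c2@7, authorship .......
After op 2 (insert('w')): buffer="blawhlshw" (len 9), cursors c1@4 c2@9, authorship ...1....2
After op 3 (insert('u')): buffer="blawuhlshwu" (len 11), cursors c1@5 c2@11, authorship ...11....22
After op 4 (insert('z')): buffer="blawuzhlshwuz" (len 13), cursors c1@6 c2@13, authorship ...111....222
After op 5 (move_left): buffer="blawuzhlshwuz" (len 13), cursors c1@5 c2@12, authorship ...111....222

Answer: blawuzhlshwuz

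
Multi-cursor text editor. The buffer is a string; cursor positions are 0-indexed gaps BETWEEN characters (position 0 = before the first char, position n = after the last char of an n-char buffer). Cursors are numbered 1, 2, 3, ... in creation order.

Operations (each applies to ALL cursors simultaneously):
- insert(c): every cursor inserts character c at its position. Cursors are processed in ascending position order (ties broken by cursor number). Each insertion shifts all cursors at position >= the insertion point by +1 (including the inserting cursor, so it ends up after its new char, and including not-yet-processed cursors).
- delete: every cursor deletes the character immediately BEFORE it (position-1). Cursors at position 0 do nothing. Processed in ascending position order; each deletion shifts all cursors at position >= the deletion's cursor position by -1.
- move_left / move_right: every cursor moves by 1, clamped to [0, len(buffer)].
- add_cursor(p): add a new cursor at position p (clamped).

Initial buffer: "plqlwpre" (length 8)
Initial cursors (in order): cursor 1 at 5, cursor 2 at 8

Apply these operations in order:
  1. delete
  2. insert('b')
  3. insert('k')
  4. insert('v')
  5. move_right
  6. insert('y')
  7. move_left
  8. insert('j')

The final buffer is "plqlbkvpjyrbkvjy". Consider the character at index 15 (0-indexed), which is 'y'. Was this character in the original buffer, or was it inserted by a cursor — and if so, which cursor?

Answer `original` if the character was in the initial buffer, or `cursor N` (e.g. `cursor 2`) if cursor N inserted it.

Answer: cursor 2

Derivation:
After op 1 (delete): buffer="plqlpr" (len 6), cursors c1@4 c2@6, authorship ......
After op 2 (insert('b')): buffer="plqlbprb" (len 8), cursors c1@5 c2@8, authorship ....1..2
After op 3 (insert('k')): buffer="plqlbkprbk" (len 10), cursors c1@6 c2@10, authorship ....11..22
After op 4 (insert('v')): buffer="plqlbkvprbkv" (len 12), cursors c1@7 c2@12, authorship ....111..222
After op 5 (move_right): buffer="plqlbkvprbkv" (len 12), cursors c1@8 c2@12, authorship ....111..222
After op 6 (insert('y')): buffer="plqlbkvpyrbkvy" (len 14), cursors c1@9 c2@14, authorship ....111.1.2222
After op 7 (move_left): buffer="plqlbkvpyrbkvy" (len 14), cursors c1@8 c2@13, authorship ....111.1.2222
After op 8 (insert('j')): buffer="plqlbkvpjyrbkvjy" (len 16), cursors c1@9 c2@15, authorship ....111.11.22222
Authorship (.=original, N=cursor N): . . . . 1 1 1 . 1 1 . 2 2 2 2 2
Index 15: author = 2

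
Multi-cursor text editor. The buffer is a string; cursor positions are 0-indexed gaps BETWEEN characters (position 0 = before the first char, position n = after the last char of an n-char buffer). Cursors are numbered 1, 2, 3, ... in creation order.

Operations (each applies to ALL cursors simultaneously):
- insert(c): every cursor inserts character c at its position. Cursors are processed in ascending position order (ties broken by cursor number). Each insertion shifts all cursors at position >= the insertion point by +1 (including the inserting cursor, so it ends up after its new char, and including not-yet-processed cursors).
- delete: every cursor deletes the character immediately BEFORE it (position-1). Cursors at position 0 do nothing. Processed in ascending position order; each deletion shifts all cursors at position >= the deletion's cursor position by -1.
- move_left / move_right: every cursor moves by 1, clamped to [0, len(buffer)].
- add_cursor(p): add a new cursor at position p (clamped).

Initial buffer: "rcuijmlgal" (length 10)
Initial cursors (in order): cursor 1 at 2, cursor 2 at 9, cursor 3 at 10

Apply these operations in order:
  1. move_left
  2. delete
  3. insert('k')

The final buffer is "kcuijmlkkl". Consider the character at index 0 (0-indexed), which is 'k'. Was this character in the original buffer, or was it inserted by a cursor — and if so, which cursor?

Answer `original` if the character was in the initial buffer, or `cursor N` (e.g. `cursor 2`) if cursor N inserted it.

After op 1 (move_left): buffer="rcuijmlgal" (len 10), cursors c1@1 c2@8 c3@9, authorship ..........
After op 2 (delete): buffer="cuijmll" (len 7), cursors c1@0 c2@6 c3@6, authorship .......
After op 3 (insert('k')): buffer="kcuijmlkkl" (len 10), cursors c1@1 c2@9 c3@9, authorship 1......23.
Authorship (.=original, N=cursor N): 1 . . . . . . 2 3 .
Index 0: author = 1

Answer: cursor 1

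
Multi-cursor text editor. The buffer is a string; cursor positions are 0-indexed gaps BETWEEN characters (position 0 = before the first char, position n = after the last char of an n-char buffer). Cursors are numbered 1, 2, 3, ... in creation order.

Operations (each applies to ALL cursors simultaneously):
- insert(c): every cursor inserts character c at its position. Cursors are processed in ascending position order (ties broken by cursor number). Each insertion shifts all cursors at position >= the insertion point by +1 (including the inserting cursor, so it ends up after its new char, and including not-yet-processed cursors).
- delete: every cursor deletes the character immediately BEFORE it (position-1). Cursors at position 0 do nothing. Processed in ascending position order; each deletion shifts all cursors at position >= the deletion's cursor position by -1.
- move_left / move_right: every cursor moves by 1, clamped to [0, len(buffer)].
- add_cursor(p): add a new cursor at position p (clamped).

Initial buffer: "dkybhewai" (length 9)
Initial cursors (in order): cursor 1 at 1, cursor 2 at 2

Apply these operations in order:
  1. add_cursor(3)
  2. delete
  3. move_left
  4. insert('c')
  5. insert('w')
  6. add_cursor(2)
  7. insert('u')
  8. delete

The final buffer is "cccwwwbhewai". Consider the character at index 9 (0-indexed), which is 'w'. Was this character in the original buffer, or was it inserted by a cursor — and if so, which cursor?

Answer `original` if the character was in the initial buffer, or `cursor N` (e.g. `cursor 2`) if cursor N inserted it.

After op 1 (add_cursor(3)): buffer="dkybhewai" (len 9), cursors c1@1 c2@2 c3@3, authorship .........
After op 2 (delete): buffer="bhewai" (len 6), cursors c1@0 c2@0 c3@0, authorship ......
After op 3 (move_left): buffer="bhewai" (len 6), cursors c1@0 c2@0 c3@0, authorship ......
After op 4 (insert('c')): buffer="cccbhewai" (len 9), cursors c1@3 c2@3 c3@3, authorship 123......
After op 5 (insert('w')): buffer="cccwwwbhewai" (len 12), cursors c1@6 c2@6 c3@6, authorship 123123......
After op 6 (add_cursor(2)): buffer="cccwwwbhewai" (len 12), cursors c4@2 c1@6 c2@6 c3@6, authorship 123123......
After op 7 (insert('u')): buffer="ccucwwwuuubhewai" (len 16), cursors c4@3 c1@10 c2@10 c3@10, authorship 1243123123......
After op 8 (delete): buffer="cccwwwbhewai" (len 12), cursors c4@2 c1@6 c2@6 c3@6, authorship 123123......
Authorship (.=original, N=cursor N): 1 2 3 1 2 3 . . . . . .
Index 9: author = original

Answer: original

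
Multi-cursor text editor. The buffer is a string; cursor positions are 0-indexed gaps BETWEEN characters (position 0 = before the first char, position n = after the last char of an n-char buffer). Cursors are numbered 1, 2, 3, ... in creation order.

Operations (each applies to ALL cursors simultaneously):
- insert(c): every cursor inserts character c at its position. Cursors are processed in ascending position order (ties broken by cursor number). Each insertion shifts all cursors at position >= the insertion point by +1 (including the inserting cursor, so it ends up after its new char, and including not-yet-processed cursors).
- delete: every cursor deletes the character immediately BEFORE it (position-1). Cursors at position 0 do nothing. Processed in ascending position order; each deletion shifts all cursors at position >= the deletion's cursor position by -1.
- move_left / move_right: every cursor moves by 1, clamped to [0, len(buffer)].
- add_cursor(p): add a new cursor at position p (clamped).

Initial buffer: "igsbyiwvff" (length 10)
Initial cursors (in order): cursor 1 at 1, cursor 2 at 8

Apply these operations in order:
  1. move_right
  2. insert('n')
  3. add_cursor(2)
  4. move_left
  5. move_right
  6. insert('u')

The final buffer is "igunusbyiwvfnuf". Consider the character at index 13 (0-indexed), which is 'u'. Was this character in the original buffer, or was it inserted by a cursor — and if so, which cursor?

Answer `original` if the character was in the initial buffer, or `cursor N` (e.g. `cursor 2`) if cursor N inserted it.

Answer: cursor 2

Derivation:
After op 1 (move_right): buffer="igsbyiwvff" (len 10), cursors c1@2 c2@9, authorship ..........
After op 2 (insert('n')): buffer="ignsbyiwvfnf" (len 12), cursors c1@3 c2@11, authorship ..1.......2.
After op 3 (add_cursor(2)): buffer="ignsbyiwvfnf" (len 12), cursors c3@2 c1@3 c2@11, authorship ..1.......2.
After op 4 (move_left): buffer="ignsbyiwvfnf" (len 12), cursors c3@1 c1@2 c2@10, authorship ..1.......2.
After op 5 (move_right): buffer="ignsbyiwvfnf" (len 12), cursors c3@2 c1@3 c2@11, authorship ..1.......2.
After op 6 (insert('u')): buffer="igunusbyiwvfnuf" (len 15), cursors c3@3 c1@5 c2@14, authorship ..311.......22.
Authorship (.=original, N=cursor N): . . 3 1 1 . . . . . . . 2 2 .
Index 13: author = 2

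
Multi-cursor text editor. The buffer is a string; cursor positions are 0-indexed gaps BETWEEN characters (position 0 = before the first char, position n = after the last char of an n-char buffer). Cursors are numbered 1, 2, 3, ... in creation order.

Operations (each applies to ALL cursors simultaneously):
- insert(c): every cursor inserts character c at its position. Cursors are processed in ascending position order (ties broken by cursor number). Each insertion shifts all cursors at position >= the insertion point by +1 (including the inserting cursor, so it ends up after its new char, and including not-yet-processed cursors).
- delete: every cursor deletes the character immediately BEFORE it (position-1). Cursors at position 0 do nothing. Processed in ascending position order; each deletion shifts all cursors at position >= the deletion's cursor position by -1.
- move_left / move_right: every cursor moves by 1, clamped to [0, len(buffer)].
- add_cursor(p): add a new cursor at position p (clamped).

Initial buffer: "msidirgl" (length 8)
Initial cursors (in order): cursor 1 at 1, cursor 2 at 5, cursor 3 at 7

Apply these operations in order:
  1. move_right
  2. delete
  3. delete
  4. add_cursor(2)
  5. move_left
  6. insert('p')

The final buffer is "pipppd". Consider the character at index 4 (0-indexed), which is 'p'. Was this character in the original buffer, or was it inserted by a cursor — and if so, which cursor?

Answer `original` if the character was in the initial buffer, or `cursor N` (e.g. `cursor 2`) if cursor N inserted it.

Answer: cursor 4

Derivation:
After op 1 (move_right): buffer="msidirgl" (len 8), cursors c1@2 c2@6 c3@8, authorship ........
After op 2 (delete): buffer="midig" (len 5), cursors c1@1 c2@4 c3@5, authorship .....
After op 3 (delete): buffer="id" (len 2), cursors c1@0 c2@2 c3@2, authorship ..
After op 4 (add_cursor(2)): buffer="id" (len 2), cursors c1@0 c2@2 c3@2 c4@2, authorship ..
After op 5 (move_left): buffer="id" (len 2), cursors c1@0 c2@1 c3@1 c4@1, authorship ..
After op 6 (insert('p')): buffer="pipppd" (len 6), cursors c1@1 c2@5 c3@5 c4@5, authorship 1.234.
Authorship (.=original, N=cursor N): 1 . 2 3 4 .
Index 4: author = 4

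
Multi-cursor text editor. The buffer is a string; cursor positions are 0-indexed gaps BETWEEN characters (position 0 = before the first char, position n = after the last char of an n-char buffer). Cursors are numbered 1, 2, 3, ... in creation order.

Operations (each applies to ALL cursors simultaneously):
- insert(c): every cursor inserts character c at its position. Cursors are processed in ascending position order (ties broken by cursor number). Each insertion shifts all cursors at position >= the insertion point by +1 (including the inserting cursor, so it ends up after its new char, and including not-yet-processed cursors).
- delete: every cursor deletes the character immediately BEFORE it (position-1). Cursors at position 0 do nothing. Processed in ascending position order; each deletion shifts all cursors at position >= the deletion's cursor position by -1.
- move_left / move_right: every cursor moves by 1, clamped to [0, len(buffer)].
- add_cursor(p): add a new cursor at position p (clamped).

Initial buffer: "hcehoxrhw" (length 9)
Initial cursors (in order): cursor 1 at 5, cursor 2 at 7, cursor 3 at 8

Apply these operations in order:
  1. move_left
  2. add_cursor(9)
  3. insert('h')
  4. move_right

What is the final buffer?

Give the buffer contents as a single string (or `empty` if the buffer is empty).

Answer: hcehhoxhrhhwh

Derivation:
After op 1 (move_left): buffer="hcehoxrhw" (len 9), cursors c1@4 c2@6 c3@7, authorship .........
After op 2 (add_cursor(9)): buffer="hcehoxrhw" (len 9), cursors c1@4 c2@6 c3@7 c4@9, authorship .........
After op 3 (insert('h')): buffer="hcehhoxhrhhwh" (len 13), cursors c1@5 c2@8 c3@10 c4@13, authorship ....1..2.3..4
After op 4 (move_right): buffer="hcehhoxhrhhwh" (len 13), cursors c1@6 c2@9 c3@11 c4@13, authorship ....1..2.3..4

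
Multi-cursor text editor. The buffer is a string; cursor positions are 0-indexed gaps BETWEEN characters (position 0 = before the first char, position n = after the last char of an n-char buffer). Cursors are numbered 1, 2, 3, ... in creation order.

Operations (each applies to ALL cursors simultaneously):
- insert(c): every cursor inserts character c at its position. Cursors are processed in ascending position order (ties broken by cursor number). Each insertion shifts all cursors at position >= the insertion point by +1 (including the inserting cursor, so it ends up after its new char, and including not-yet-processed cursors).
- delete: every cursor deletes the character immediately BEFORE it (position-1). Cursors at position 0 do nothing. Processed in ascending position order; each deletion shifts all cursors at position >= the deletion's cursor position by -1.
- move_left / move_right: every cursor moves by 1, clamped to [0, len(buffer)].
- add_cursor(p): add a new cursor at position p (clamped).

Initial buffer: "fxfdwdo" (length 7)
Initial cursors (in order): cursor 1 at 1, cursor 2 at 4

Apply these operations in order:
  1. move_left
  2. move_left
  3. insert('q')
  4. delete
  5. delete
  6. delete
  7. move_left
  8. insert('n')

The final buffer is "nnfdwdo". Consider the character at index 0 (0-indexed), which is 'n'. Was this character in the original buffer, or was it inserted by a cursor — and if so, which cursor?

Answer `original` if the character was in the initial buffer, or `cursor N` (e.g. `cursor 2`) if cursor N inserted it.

Answer: cursor 1

Derivation:
After op 1 (move_left): buffer="fxfdwdo" (len 7), cursors c1@0 c2@3, authorship .......
After op 2 (move_left): buffer="fxfdwdo" (len 7), cursors c1@0 c2@2, authorship .......
After op 3 (insert('q')): buffer="qfxqfdwdo" (len 9), cursors c1@1 c2@4, authorship 1..2.....
After op 4 (delete): buffer="fxfdwdo" (len 7), cursors c1@0 c2@2, authorship .......
After op 5 (delete): buffer="ffdwdo" (len 6), cursors c1@0 c2@1, authorship ......
After op 6 (delete): buffer="fdwdo" (len 5), cursors c1@0 c2@0, authorship .....
After op 7 (move_left): buffer="fdwdo" (len 5), cursors c1@0 c2@0, authorship .....
After op 8 (insert('n')): buffer="nnfdwdo" (len 7), cursors c1@2 c2@2, authorship 12.....
Authorship (.=original, N=cursor N): 1 2 . . . . .
Index 0: author = 1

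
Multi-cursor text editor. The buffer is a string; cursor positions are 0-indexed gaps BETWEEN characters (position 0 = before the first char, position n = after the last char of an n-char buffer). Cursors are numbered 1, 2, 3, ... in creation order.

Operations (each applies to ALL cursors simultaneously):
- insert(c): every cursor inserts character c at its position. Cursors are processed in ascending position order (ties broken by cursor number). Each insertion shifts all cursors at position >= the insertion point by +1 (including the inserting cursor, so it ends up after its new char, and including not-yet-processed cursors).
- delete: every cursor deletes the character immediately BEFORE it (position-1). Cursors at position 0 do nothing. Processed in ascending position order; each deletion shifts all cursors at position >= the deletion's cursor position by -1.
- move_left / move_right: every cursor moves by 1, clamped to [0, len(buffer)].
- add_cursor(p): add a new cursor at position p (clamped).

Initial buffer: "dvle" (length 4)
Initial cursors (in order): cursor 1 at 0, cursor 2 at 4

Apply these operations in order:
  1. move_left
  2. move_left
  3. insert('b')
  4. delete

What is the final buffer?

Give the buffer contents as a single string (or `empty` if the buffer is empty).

Answer: dvle

Derivation:
After op 1 (move_left): buffer="dvle" (len 4), cursors c1@0 c2@3, authorship ....
After op 2 (move_left): buffer="dvle" (len 4), cursors c1@0 c2@2, authorship ....
After op 3 (insert('b')): buffer="bdvble" (len 6), cursors c1@1 c2@4, authorship 1..2..
After op 4 (delete): buffer="dvle" (len 4), cursors c1@0 c2@2, authorship ....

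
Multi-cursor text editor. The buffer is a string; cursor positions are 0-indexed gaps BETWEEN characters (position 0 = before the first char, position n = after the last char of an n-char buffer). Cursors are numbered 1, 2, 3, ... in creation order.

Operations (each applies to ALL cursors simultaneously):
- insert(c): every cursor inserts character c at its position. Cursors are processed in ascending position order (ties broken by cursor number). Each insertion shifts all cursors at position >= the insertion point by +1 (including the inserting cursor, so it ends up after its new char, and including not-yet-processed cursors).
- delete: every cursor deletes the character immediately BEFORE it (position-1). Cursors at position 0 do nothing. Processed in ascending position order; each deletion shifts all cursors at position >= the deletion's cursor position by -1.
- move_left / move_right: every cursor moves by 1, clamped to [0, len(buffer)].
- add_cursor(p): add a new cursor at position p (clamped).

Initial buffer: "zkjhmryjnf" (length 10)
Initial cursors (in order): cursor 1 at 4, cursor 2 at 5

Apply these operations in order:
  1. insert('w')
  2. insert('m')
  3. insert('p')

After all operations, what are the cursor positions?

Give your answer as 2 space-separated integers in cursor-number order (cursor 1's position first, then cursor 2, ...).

Answer: 7 11

Derivation:
After op 1 (insert('w')): buffer="zkjhwmwryjnf" (len 12), cursors c1@5 c2@7, authorship ....1.2.....
After op 2 (insert('m')): buffer="zkjhwmmwmryjnf" (len 14), cursors c1@6 c2@9, authorship ....11.22.....
After op 3 (insert('p')): buffer="zkjhwmpmwmpryjnf" (len 16), cursors c1@7 c2@11, authorship ....111.222.....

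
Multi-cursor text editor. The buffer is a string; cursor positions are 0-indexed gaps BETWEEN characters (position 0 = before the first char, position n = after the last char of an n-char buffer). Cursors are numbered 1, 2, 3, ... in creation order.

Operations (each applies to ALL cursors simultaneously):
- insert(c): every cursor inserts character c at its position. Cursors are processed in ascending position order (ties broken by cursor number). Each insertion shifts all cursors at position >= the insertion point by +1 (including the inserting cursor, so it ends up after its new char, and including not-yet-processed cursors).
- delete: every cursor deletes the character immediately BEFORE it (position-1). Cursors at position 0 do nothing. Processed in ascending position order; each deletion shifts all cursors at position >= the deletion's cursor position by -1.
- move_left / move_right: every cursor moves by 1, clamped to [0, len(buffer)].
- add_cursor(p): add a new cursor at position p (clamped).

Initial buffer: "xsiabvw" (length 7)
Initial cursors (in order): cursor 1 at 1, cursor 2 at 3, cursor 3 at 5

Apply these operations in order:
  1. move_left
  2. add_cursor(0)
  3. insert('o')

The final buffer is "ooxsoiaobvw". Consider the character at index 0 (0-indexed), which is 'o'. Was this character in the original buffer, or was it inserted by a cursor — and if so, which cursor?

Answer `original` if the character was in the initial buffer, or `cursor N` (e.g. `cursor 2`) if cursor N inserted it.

Answer: cursor 1

Derivation:
After op 1 (move_left): buffer="xsiabvw" (len 7), cursors c1@0 c2@2 c3@4, authorship .......
After op 2 (add_cursor(0)): buffer="xsiabvw" (len 7), cursors c1@0 c4@0 c2@2 c3@4, authorship .......
After op 3 (insert('o')): buffer="ooxsoiaobvw" (len 11), cursors c1@2 c4@2 c2@5 c3@8, authorship 14..2..3...
Authorship (.=original, N=cursor N): 1 4 . . 2 . . 3 . . .
Index 0: author = 1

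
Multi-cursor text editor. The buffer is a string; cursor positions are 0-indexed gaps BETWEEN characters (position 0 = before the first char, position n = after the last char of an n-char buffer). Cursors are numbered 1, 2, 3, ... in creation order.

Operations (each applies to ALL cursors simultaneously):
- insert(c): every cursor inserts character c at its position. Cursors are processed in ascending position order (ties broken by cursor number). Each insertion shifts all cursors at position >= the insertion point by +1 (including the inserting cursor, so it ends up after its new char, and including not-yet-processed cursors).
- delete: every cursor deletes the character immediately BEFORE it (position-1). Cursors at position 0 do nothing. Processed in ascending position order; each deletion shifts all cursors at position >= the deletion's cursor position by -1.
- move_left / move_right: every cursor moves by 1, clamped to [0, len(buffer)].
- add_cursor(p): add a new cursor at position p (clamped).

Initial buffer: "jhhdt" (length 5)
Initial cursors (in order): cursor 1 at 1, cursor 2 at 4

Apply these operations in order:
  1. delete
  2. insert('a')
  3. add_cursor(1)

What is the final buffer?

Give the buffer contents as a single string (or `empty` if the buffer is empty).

Answer: ahhat

Derivation:
After op 1 (delete): buffer="hht" (len 3), cursors c1@0 c2@2, authorship ...
After op 2 (insert('a')): buffer="ahhat" (len 5), cursors c1@1 c2@4, authorship 1..2.
After op 3 (add_cursor(1)): buffer="ahhat" (len 5), cursors c1@1 c3@1 c2@4, authorship 1..2.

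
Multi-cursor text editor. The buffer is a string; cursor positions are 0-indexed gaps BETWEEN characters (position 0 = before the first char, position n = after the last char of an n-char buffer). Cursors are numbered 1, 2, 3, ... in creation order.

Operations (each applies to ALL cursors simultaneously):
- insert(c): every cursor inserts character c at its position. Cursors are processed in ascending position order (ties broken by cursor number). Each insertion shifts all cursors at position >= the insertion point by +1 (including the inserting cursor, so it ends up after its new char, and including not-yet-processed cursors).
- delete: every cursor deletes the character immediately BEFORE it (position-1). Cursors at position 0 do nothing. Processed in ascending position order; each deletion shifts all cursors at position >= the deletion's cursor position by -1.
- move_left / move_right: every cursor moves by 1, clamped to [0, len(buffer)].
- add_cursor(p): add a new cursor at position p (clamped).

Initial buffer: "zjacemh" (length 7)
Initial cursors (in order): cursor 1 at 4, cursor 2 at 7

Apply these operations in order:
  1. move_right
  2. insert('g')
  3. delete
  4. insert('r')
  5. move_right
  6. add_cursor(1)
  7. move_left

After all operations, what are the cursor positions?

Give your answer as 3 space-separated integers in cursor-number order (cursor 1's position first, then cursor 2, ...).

Answer: 6 8 0

Derivation:
After op 1 (move_right): buffer="zjacemh" (len 7), cursors c1@5 c2@7, authorship .......
After op 2 (insert('g')): buffer="zjacegmhg" (len 9), cursors c1@6 c2@9, authorship .....1..2
After op 3 (delete): buffer="zjacemh" (len 7), cursors c1@5 c2@7, authorship .......
After op 4 (insert('r')): buffer="zjacermhr" (len 9), cursors c1@6 c2@9, authorship .....1..2
After op 5 (move_right): buffer="zjacermhr" (len 9), cursors c1@7 c2@9, authorship .....1..2
After op 6 (add_cursor(1)): buffer="zjacermhr" (len 9), cursors c3@1 c1@7 c2@9, authorship .....1..2
After op 7 (move_left): buffer="zjacermhr" (len 9), cursors c3@0 c1@6 c2@8, authorship .....1..2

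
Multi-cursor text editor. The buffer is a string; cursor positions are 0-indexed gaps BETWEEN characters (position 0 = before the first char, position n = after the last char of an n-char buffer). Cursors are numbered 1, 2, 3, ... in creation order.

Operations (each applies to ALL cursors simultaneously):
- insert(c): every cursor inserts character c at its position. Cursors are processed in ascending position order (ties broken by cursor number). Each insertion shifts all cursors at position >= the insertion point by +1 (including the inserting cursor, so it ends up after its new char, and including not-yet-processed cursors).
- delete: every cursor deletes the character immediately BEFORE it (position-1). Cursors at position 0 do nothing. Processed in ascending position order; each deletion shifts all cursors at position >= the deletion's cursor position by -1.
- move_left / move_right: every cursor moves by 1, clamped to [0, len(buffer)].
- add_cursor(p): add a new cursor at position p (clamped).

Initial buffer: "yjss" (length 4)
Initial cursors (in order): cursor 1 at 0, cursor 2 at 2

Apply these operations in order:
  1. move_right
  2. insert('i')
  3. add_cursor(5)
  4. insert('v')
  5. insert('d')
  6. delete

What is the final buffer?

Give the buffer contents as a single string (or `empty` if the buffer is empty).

Answer: yivjsivvs

Derivation:
After op 1 (move_right): buffer="yjss" (len 4), cursors c1@1 c2@3, authorship ....
After op 2 (insert('i')): buffer="yijsis" (len 6), cursors c1@2 c2@5, authorship .1..2.
After op 3 (add_cursor(5)): buffer="yijsis" (len 6), cursors c1@2 c2@5 c3@5, authorship .1..2.
After op 4 (insert('v')): buffer="yivjsivvs" (len 9), cursors c1@3 c2@8 c3@8, authorship .11..223.
After op 5 (insert('d')): buffer="yivdjsivvdds" (len 12), cursors c1@4 c2@11 c3@11, authorship .111..22323.
After op 6 (delete): buffer="yivjsivvs" (len 9), cursors c1@3 c2@8 c3@8, authorship .11..223.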